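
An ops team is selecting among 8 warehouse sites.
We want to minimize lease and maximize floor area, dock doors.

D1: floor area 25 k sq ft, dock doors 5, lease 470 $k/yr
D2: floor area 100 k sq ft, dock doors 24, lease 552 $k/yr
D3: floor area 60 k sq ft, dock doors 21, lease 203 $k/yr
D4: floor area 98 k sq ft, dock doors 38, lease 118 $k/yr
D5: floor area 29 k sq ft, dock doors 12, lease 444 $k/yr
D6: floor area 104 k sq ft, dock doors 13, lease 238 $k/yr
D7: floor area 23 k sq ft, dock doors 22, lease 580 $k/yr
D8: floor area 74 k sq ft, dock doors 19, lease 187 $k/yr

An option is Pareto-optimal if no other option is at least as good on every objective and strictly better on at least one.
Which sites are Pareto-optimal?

D2, D4, D6

D1: dominated by D3 (floor area 60≥25, dock doors 21≥5, lease 203≤470).
D2: not dominated.
D3: dominated by D4 (floor area 98≥60, dock doors 38≥21, lease 118≤203).
D4: not dominated (best dock doors).
D5: dominated by D3 (floor area 60≥29, dock doors 21≥12, lease 203≤444).
D6: not dominated (best floor area).
D7: dominated by D2 (floor area 100≥23, dock doors 24≥22, lease 552≤580).
D8: dominated by D4 (floor area 98≥74, dock doors 38≥19, lease 118≤187).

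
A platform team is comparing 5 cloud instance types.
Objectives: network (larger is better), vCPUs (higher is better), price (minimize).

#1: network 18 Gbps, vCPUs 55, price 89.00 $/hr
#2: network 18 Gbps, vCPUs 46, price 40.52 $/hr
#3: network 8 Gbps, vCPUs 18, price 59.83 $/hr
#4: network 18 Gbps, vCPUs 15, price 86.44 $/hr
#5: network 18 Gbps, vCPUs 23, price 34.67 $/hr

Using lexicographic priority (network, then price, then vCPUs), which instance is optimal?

#5

First maximize network: best is 18, kept {#1, #2, #4, #5}.
Then minimize price: best is 34.67, kept {#5}.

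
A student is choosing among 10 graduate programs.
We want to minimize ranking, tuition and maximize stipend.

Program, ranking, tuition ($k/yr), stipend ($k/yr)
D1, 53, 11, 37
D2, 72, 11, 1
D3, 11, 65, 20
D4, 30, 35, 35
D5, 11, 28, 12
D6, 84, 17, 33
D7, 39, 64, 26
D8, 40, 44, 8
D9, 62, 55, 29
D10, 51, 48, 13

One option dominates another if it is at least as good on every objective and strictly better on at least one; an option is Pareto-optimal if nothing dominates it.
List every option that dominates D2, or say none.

D1

D1: ranking 53≤72, tuition 11≤11, stipend 37≥1 — dominates D2.
Others (D3, D4, D5, D6, D7, D8, D9, D10) are each worse than D2 on at least one objective.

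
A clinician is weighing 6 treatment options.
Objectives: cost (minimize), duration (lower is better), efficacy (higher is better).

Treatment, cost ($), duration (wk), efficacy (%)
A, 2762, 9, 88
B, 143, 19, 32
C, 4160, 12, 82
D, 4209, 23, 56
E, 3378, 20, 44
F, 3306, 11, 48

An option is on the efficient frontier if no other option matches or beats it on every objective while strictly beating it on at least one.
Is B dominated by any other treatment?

No

A: worse on cost (2762 vs 143).
C: worse on cost (4160 vs 143).
D: worse on cost (4209 vs 143).
E: worse on cost (3378 vs 143).
F: worse on cost (3306 vs 143).
No option is at least as good as B on every objective and strictly better on one.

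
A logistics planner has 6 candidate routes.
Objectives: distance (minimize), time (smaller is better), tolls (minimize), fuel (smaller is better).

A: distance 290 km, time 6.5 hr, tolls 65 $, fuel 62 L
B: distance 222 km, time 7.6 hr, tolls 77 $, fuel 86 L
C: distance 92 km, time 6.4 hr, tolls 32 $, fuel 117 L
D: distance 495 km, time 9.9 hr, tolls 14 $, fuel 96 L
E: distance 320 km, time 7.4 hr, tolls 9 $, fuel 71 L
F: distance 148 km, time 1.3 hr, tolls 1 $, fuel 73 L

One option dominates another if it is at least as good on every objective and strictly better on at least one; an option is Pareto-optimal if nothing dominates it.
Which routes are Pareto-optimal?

A: not dominated (best fuel).
B: dominated by F (distance 148≤222, time 1.3≤7.6, tolls 1≤77, fuel 73≤86).
C: not dominated (best distance).
D: dominated by E (distance 320≤495, time 7.4≤9.9, tolls 9≤14, fuel 71≤96).
E: not dominated.
F: not dominated (best time).

A, C, E, F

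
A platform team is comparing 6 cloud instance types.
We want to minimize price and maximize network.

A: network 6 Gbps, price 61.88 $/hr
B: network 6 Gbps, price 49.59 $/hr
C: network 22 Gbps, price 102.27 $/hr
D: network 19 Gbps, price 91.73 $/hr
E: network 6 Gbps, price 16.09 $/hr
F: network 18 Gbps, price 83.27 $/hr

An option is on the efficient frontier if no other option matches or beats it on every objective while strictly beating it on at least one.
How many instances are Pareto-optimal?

A: dominated by B (network 6≥6, price 49.59≤61.88).
B: dominated by E (network 6≥6, price 16.09≤49.59).
C: not dominated (best network).
D: not dominated.
E: not dominated (best price).
F: not dominated.
Pareto-optimal: C, D, E, F → 4.

4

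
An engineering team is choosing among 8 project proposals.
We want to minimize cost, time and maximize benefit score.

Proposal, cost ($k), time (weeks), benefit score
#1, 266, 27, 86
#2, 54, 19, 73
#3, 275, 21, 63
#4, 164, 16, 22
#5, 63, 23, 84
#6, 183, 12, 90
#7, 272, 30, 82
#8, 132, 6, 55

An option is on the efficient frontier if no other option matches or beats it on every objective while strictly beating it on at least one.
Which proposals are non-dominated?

#2, #5, #6, #8

#1: dominated by #6 (cost 183≤266, time 12≤27, benefit score 90≥86).
#2: not dominated (best cost).
#3: dominated by #2 (cost 54≤275, time 19≤21, benefit score 73≥63).
#4: dominated by #8 (cost 132≤164, time 6≤16, benefit score 55≥22).
#5: not dominated.
#6: not dominated (best benefit score).
#7: dominated by #1 (cost 266≤272, time 27≤30, benefit score 86≥82).
#8: not dominated (best time).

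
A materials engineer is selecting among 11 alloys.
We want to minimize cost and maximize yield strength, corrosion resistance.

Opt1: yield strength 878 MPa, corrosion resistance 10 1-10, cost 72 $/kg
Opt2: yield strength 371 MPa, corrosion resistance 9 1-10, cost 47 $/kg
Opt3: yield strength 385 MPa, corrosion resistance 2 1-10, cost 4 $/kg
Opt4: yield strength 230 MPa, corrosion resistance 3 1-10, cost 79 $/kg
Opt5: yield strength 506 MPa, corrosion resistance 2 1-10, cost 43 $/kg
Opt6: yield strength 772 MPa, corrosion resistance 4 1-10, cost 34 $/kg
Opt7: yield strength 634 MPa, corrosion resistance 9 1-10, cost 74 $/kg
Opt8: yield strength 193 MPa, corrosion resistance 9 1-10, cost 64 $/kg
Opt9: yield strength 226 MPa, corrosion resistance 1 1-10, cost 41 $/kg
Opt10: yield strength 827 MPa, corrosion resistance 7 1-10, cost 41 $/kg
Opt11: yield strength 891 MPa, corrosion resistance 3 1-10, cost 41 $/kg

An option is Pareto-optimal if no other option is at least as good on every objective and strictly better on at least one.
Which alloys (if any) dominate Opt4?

Opt1, Opt2, Opt6, Opt7, Opt10, Opt11

Opt1: yield strength 878≥230, corrosion resistance 10≥3, cost 72≤79 — dominates Opt4.
Opt2: yield strength 371≥230, corrosion resistance 9≥3, cost 47≤79 — dominates Opt4.
Opt6: yield strength 772≥230, corrosion resistance 4≥3, cost 34≤79 — dominates Opt4.
Opt7: yield strength 634≥230, corrosion resistance 9≥3, cost 74≤79 — dominates Opt4.
Opt10: yield strength 827≥230, corrosion resistance 7≥3, cost 41≤79 — dominates Opt4.
Opt11: yield strength 891≥230, corrosion resistance 3≥3, cost 41≤79 — dominates Opt4.
Others (Opt3, Opt5, Opt8, Opt9) are each worse than Opt4 on at least one objective.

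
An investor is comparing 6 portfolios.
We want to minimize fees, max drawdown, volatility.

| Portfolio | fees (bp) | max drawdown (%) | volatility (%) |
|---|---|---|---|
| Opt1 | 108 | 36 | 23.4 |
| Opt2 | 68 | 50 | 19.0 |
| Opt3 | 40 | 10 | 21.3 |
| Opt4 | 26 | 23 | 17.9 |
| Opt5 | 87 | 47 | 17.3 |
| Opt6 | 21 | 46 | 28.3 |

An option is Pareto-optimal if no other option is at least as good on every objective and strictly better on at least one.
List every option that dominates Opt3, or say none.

Opt1: worse on fees (108 vs 40).
Opt2: worse on fees (68 vs 40).
Opt4: worse on max drawdown (23 vs 10).
Opt5: worse on fees (87 vs 40).
Opt6: worse on max drawdown (46 vs 10).
No option dominates Opt3.

none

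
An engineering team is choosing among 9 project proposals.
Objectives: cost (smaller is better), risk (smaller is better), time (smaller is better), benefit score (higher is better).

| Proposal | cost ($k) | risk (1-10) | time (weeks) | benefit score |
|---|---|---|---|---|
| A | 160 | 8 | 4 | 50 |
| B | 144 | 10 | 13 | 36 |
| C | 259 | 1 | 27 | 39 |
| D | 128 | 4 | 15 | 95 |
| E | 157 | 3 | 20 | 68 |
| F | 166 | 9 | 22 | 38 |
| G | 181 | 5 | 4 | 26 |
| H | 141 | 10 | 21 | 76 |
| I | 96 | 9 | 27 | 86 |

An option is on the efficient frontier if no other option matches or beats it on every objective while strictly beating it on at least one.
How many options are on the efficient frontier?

7

A: not dominated.
B: not dominated.
C: not dominated (best risk).
D: not dominated (best benefit score).
E: not dominated.
F: dominated by A (cost 160≤166, risk 8≤9, time 4≤22, benefit score 50≥38).
G: not dominated.
H: dominated by D (cost 128≤141, risk 4≤10, time 15≤21, benefit score 95≥76).
I: not dominated (best cost).
Pareto-optimal: A, B, C, D, E, G, I → 7.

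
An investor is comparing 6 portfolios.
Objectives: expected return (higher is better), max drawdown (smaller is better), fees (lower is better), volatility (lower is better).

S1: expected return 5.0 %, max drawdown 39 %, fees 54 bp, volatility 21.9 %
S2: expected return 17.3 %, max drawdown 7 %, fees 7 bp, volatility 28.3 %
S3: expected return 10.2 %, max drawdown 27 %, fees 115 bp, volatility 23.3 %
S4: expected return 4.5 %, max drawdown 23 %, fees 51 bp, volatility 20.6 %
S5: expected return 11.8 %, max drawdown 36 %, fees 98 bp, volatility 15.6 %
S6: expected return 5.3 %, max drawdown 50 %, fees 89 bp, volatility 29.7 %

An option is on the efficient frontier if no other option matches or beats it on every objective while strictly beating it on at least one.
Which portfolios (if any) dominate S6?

S2: expected return 17.3≥5.3, max drawdown 7≤50, fees 7≤89, volatility 28.3≤29.7 — dominates S6.
Others (S1, S3, S4, S5) are each worse than S6 on at least one objective.

S2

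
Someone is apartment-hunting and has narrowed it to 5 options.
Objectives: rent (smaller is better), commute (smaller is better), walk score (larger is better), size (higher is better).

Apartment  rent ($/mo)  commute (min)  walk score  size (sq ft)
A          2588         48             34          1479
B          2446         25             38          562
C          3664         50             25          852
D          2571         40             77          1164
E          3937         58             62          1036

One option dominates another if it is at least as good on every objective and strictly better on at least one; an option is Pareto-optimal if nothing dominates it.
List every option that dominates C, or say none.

A: rent 2588≤3664, commute 48≤50, walk score 34≥25, size 1479≥852 — dominates C.
D: rent 2571≤3664, commute 40≤50, walk score 77≥25, size 1164≥852 — dominates C.
Others (B, E) are each worse than C on at least one objective.

A, D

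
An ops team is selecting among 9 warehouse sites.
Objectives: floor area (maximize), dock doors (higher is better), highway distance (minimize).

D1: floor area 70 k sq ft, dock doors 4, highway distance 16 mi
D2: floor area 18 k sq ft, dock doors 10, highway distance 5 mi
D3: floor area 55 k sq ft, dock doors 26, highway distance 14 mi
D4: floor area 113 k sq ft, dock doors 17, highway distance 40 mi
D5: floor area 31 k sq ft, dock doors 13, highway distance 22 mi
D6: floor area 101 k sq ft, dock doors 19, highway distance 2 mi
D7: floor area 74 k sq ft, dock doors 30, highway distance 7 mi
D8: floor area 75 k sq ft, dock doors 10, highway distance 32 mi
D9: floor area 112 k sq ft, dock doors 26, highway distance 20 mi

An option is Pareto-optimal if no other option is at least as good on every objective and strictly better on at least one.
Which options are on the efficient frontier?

D1: dominated by D6 (floor area 101≥70, dock doors 19≥4, highway distance 2≤16).
D2: dominated by D6 (floor area 101≥18, dock doors 19≥10, highway distance 2≤5).
D3: dominated by D7 (floor area 74≥55, dock doors 30≥26, highway distance 7≤14).
D4: not dominated (best floor area).
D5: dominated by D3 (floor area 55≥31, dock doors 26≥13, highway distance 14≤22).
D6: not dominated (best highway distance).
D7: not dominated (best dock doors).
D8: dominated by D6 (floor area 101≥75, dock doors 19≥10, highway distance 2≤32).
D9: not dominated.

D4, D6, D7, D9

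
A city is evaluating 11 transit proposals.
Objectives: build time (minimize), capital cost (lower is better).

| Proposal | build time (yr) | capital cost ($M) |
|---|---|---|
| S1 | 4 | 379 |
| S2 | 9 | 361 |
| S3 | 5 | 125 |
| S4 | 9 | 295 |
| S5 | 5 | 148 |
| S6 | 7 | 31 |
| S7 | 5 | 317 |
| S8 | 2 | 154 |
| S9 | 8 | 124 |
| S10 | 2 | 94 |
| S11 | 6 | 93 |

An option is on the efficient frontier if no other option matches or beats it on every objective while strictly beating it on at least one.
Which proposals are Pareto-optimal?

S6, S10, S11

S1: dominated by S8 (build time 2≤4, capital cost 154≤379).
S2: dominated by S3 (build time 5≤9, capital cost 125≤361).
S3: dominated by S10 (build time 2≤5, capital cost 94≤125).
S4: dominated by S3 (build time 5≤9, capital cost 125≤295).
S5: dominated by S3 (build time 5≤5, capital cost 125≤148).
S6: not dominated (best capital cost).
S7: dominated by S3 (build time 5≤5, capital cost 125≤317).
S8: dominated by S10 (build time 2≤2, capital cost 94≤154).
S9: dominated by S6 (build time 7≤8, capital cost 31≤124).
S10: not dominated.
S11: not dominated.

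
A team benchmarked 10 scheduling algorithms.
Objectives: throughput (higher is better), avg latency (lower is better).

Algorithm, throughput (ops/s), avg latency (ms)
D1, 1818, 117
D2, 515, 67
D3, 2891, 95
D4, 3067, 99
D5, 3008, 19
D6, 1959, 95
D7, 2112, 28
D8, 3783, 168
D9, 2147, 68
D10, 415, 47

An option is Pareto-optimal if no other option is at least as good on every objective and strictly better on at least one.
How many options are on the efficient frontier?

D1: dominated by D3 (throughput 2891≥1818, avg latency 95≤117).
D2: dominated by D5 (throughput 3008≥515, avg latency 19≤67).
D3: dominated by D5 (throughput 3008≥2891, avg latency 19≤95).
D4: not dominated.
D5: not dominated (best avg latency).
D6: dominated by D3 (throughput 2891≥1959, avg latency 95≤95).
D7: dominated by D5 (throughput 3008≥2112, avg latency 19≤28).
D8: not dominated (best throughput).
D9: dominated by D5 (throughput 3008≥2147, avg latency 19≤68).
D10: dominated by D5 (throughput 3008≥415, avg latency 19≤47).
Pareto-optimal: D4, D5, D8 → 3.

3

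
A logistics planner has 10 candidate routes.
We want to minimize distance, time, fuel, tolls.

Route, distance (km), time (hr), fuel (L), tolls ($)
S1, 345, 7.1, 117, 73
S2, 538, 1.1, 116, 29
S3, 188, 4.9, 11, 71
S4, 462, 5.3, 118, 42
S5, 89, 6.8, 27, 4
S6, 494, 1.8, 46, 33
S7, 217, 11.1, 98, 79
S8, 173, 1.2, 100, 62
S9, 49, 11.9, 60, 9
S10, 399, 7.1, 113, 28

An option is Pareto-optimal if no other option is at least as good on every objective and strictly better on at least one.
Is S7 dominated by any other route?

Yes

S3 vs S7: distance 188≤217, time 4.9≤11.1, fuel 11≤98, tolls 71≤79 — S3 is at least as good on every objective and strictly better on at least one, so S3 dominates S7.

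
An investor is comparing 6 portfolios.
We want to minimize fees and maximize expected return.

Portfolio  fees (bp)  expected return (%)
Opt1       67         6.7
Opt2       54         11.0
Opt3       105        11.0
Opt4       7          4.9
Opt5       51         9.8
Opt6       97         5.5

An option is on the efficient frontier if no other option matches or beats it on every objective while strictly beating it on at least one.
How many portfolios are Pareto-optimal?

3

Opt1: dominated by Opt2 (fees 54≤67, expected return 11.0≥6.7).
Opt2: not dominated.
Opt3: dominated by Opt2 (fees 54≤105, expected return 11.0≥11.0).
Opt4: not dominated (best fees).
Opt5: not dominated.
Opt6: dominated by Opt1 (fees 67≤97, expected return 6.7≥5.5).
Pareto-optimal: Opt2, Opt4, Opt5 → 3.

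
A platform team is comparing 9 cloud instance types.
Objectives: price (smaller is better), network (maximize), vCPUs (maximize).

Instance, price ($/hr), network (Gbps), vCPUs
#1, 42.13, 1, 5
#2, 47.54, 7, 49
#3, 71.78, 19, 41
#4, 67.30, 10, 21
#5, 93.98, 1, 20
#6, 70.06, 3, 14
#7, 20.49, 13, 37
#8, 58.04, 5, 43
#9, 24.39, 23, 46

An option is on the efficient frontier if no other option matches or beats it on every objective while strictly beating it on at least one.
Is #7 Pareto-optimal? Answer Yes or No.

Yes

#1: worse on price (42.13 vs 20.49).
#2: worse on price (47.54 vs 20.49).
#3: worse on price (71.78 vs 20.49).
#4: worse on price (67.30 vs 20.49).
#5: worse on price (93.98 vs 20.49).
#6: worse on price (70.06 vs 20.49).
#8: worse on price (58.04 vs 20.49).
#9: worse on price (24.39 vs 20.49).
No option is at least as good as #7 on every objective and strictly better on one.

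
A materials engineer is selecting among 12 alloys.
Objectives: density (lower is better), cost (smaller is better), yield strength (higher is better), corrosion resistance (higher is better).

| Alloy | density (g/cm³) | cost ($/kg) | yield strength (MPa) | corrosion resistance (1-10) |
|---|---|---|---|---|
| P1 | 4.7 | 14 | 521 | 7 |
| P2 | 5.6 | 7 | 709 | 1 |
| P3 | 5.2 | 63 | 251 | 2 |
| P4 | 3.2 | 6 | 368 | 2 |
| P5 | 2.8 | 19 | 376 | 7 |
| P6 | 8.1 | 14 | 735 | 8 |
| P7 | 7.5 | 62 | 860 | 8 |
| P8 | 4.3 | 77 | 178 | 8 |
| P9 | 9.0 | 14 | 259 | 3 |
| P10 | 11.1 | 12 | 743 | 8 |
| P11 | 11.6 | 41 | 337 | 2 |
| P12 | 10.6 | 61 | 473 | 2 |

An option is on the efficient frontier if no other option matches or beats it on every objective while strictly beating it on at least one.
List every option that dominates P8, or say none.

none

P1: worse on density (4.7 vs 4.3).
P2: worse on density (5.6 vs 4.3).
P3: worse on density (5.2 vs 4.3).
P4: worse on corrosion resistance (2 vs 8).
P5: worse on corrosion resistance (7 vs 8).
P6: worse on density (8.1 vs 4.3).
P7: worse on density (7.5 vs 4.3).
P9: worse on density (9.0 vs 4.3).
P10: worse on density (11.1 vs 4.3).
P11: worse on density (11.6 vs 4.3).
P12: worse on density (10.6 vs 4.3).
No option dominates P8.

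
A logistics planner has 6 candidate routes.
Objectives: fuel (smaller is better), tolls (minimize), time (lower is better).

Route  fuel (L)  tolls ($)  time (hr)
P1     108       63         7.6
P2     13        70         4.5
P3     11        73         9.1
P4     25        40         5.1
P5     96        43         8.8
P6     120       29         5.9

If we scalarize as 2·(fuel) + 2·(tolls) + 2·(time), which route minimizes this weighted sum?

P4

P1: 2·108 + 2·63 + 2·7.6 = 357.2
P2: 2·13 + 2·70 + 2·4.5 = 175.0
P3: 2·11 + 2·73 + 2·9.1 = 186.2
P4: 2·25 + 2·40 + 2·5.1 = 140.2
P5: 2·96 + 2·43 + 2·8.8 = 295.6
P6: 2·120 + 2·29 + 2·5.9 = 309.8
Lowest: P4 at 140.2.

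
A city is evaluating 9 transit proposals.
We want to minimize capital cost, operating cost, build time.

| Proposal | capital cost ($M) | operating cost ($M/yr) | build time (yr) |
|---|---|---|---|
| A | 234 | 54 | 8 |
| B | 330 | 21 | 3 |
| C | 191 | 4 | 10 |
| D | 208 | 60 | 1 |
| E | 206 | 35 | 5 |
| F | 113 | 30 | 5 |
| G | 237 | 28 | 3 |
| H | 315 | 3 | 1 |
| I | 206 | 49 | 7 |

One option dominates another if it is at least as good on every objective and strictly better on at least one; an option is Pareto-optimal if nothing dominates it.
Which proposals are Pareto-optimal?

C, D, F, G, H

A: dominated by E (capital cost 206≤234, operating cost 35≤54, build time 5≤8).
B: dominated by H (capital cost 315≤330, operating cost 3≤21, build time 1≤3).
C: not dominated.
D: not dominated.
E: dominated by F (capital cost 113≤206, operating cost 30≤35, build time 5≤5).
F: not dominated (best capital cost).
G: not dominated.
H: not dominated (best operating cost).
I: dominated by E (capital cost 206≤206, operating cost 35≤49, build time 5≤7).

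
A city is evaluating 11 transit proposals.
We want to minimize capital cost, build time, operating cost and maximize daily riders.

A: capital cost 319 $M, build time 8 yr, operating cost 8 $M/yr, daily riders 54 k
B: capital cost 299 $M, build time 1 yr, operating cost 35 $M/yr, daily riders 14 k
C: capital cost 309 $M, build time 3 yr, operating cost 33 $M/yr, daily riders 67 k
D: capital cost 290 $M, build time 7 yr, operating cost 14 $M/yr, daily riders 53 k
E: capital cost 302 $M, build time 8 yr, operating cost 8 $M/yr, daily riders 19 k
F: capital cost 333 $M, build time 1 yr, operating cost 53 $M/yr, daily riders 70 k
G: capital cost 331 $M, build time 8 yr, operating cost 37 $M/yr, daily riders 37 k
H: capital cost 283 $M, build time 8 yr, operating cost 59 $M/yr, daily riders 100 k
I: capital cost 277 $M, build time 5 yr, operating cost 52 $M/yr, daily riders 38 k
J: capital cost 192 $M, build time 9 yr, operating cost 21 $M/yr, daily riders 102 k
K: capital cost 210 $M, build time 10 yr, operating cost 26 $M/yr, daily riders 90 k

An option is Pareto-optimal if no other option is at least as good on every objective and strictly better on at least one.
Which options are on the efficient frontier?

A: not dominated.
B: not dominated.
C: not dominated.
D: not dominated.
E: not dominated.
F: not dominated.
G: dominated by A (capital cost 319≤331, build time 8≤8, operating cost 8≤37, daily riders 54≥37).
H: not dominated.
I: not dominated.
J: not dominated (best capital cost).
K: dominated by J (capital cost 192≤210, build time 9≤10, operating cost 21≤26, daily riders 102≥90).

A, B, C, D, E, F, H, I, J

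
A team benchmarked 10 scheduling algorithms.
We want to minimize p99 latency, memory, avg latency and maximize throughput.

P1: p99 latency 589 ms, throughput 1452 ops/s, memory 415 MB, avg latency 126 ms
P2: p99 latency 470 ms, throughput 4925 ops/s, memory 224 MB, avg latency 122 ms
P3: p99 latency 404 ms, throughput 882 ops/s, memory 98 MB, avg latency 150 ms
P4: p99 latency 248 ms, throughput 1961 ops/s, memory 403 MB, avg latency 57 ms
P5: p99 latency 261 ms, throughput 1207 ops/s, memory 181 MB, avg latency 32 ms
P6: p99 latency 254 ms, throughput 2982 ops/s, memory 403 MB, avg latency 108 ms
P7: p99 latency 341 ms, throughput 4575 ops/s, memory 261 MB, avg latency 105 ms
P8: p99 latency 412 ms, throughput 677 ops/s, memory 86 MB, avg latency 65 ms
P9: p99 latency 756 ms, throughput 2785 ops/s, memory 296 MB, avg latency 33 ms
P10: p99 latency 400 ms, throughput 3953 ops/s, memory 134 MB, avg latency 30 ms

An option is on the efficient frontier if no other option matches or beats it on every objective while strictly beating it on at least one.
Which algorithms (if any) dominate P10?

none

P1: worse on p99 latency (589 vs 400).
P2: worse on p99 latency (470 vs 400).
P3: worse on p99 latency (404 vs 400).
P4: worse on throughput (1961 vs 3953).
P5: worse on throughput (1207 vs 3953).
P6: worse on throughput (2982 vs 3953).
P7: worse on memory (261 vs 134).
P8: worse on p99 latency (412 vs 400).
P9: worse on p99 latency (756 vs 400).
No option dominates P10.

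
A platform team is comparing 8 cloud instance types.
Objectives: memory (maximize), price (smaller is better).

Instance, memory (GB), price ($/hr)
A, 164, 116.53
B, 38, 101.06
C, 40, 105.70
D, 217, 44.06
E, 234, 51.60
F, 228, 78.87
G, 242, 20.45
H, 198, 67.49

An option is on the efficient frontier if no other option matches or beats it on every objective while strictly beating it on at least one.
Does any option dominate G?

A: worse on memory (164 vs 242).
B: worse on memory (38 vs 242).
C: worse on memory (40 vs 242).
D: worse on memory (217 vs 242).
E: worse on memory (234 vs 242).
F: worse on memory (228 vs 242).
H: worse on memory (198 vs 242).
No option is at least as good as G on every objective and strictly better on one.

No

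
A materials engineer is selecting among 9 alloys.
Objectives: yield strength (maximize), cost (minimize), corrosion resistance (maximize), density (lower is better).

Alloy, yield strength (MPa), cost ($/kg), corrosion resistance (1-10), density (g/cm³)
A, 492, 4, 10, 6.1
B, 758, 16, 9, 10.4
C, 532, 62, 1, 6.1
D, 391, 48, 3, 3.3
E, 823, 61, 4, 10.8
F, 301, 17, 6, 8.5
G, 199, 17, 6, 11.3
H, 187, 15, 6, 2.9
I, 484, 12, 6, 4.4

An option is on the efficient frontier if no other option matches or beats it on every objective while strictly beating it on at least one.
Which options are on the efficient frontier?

A: not dominated (best cost).
B: not dominated.
C: not dominated.
D: not dominated.
E: not dominated (best yield strength).
F: dominated by A (yield strength 492≥301, cost 4≤17, corrosion resistance 10≥6, density 6.1≤8.5).
G: dominated by A (yield strength 492≥199, cost 4≤17, corrosion resistance 10≥6, density 6.1≤11.3).
H: not dominated (best density).
I: not dominated.

A, B, C, D, E, H, I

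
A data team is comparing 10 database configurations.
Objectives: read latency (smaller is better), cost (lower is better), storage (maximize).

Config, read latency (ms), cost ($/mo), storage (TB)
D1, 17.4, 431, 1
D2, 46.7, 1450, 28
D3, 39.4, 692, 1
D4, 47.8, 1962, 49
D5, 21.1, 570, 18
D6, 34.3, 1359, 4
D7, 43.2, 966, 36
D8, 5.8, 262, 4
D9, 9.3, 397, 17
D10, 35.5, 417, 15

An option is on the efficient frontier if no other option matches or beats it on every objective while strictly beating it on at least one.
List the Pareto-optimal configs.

D1: dominated by D8 (read latency 5.8≤17.4, cost 262≤431, storage 4≥1).
D2: dominated by D7 (read latency 43.2≤46.7, cost 966≤1450, storage 36≥28).
D3: dominated by D1 (read latency 17.4≤39.4, cost 431≤692, storage 1≥1).
D4: not dominated (best storage).
D5: not dominated.
D6: dominated by D5 (read latency 21.1≤34.3, cost 570≤1359, storage 18≥4).
D7: not dominated.
D8: not dominated (best read latency).
D9: not dominated.
D10: dominated by D9 (read latency 9.3≤35.5, cost 397≤417, storage 17≥15).

D4, D5, D7, D8, D9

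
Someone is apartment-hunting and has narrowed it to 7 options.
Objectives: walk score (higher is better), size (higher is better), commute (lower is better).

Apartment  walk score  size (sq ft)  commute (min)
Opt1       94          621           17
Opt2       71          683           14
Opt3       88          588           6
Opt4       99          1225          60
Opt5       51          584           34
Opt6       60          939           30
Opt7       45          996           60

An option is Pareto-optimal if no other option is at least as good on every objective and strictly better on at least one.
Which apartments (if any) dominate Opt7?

Opt4: walk score 99≥45, size 1225≥996, commute 60≤60 — dominates Opt7.
Others (Opt1, Opt2, Opt3, Opt5, Opt6) are each worse than Opt7 on at least one objective.

Opt4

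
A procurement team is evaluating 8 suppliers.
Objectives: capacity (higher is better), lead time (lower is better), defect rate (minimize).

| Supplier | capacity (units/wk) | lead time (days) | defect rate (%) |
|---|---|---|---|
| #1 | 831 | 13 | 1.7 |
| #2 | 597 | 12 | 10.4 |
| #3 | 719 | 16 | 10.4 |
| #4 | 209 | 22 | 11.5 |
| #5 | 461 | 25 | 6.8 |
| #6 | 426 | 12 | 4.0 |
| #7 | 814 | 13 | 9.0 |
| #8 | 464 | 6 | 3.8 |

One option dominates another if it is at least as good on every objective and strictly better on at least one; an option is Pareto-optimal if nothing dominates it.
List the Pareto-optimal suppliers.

#1: not dominated (best capacity).
#2: not dominated.
#3: dominated by #1 (capacity 831≥719, lead time 13≤16, defect rate 1.7≤10.4).
#4: dominated by #1 (capacity 831≥209, lead time 13≤22, defect rate 1.7≤11.5).
#5: dominated by #1 (capacity 831≥461, lead time 13≤25, defect rate 1.7≤6.8).
#6: dominated by #8 (capacity 464≥426, lead time 6≤12, defect rate 3.8≤4.0).
#7: dominated by #1 (capacity 831≥814, lead time 13≤13, defect rate 1.7≤9.0).
#8: not dominated (best lead time).

#1, #2, #8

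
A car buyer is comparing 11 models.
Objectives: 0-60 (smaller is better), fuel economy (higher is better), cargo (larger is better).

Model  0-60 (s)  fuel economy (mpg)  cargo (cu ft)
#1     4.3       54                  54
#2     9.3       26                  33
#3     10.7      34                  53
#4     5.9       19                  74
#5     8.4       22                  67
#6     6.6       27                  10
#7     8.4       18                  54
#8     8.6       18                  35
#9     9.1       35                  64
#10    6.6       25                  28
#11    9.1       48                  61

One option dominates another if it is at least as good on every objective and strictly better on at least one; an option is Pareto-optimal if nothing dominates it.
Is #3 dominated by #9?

Yes

#9 vs #3: 0-60 9.1≤10.7, fuel economy 35≥34, cargo 64≥53 — #9 is at least as good on every objective with at least one strict improvement.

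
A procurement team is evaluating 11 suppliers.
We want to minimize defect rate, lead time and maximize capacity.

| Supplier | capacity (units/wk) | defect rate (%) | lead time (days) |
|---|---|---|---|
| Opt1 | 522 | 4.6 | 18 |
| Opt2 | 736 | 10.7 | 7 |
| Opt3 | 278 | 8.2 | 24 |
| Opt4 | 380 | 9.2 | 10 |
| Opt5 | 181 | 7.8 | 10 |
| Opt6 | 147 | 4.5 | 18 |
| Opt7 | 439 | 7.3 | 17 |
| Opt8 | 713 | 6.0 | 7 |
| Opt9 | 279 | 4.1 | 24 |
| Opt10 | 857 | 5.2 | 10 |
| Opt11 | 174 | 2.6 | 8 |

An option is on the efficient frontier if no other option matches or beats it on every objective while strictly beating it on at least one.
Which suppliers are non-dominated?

Opt1, Opt2, Opt8, Opt9, Opt10, Opt11

Opt1: not dominated.
Opt2: not dominated.
Opt3: dominated by Opt1 (capacity 522≥278, defect rate 4.6≤8.2, lead time 18≤24).
Opt4: dominated by Opt8 (capacity 713≥380, defect rate 6.0≤9.2, lead time 7≤10).
Opt5: dominated by Opt8 (capacity 713≥181, defect rate 6.0≤7.8, lead time 7≤10).
Opt6: dominated by Opt11 (capacity 174≥147, defect rate 2.6≤4.5, lead time 8≤18).
Opt7: dominated by Opt8 (capacity 713≥439, defect rate 6.0≤7.3, lead time 7≤17).
Opt8: not dominated.
Opt9: not dominated.
Opt10: not dominated (best capacity).
Opt11: not dominated (best defect rate).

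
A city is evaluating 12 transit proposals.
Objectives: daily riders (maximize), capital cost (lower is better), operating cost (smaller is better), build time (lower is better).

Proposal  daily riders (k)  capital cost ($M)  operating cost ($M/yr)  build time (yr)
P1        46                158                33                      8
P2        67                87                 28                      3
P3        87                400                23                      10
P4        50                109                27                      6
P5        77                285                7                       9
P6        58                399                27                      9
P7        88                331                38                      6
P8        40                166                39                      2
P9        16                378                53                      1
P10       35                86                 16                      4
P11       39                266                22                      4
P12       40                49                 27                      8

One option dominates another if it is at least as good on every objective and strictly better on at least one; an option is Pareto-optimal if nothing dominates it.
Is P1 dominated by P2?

P2 vs P1: daily riders 67≥46, capital cost 87≤158, operating cost 28≤33, build time 3≤8 — P2 is at least as good on every objective with at least one strict improvement.

Yes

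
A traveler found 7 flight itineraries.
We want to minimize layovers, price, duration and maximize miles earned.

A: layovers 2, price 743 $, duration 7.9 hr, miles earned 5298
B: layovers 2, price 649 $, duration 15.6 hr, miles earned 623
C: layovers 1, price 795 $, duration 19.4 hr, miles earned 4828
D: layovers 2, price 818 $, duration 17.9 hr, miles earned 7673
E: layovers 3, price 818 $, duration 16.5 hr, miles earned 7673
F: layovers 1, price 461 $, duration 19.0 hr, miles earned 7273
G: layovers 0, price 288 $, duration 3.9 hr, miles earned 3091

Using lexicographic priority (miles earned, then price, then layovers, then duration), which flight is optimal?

D

First maximize miles earned: best is 7673, kept {D, E}.
Then minimize price: best is 818, kept {D, E}.
Then minimize layovers: best is 2, kept {D}.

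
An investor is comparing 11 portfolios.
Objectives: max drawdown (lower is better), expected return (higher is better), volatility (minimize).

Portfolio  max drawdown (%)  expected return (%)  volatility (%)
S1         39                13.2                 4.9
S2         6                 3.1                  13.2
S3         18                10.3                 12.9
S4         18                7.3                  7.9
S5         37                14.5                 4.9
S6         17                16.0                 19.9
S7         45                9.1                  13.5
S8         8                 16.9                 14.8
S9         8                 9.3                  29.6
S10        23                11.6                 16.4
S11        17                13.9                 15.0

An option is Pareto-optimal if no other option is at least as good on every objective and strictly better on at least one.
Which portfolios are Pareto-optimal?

S1: dominated by S5 (max drawdown 37≤39, expected return 14.5≥13.2, volatility 4.9≤4.9).
S2: not dominated (best max drawdown).
S3: not dominated.
S4: not dominated.
S5: not dominated.
S6: dominated by S8 (max drawdown 8≤17, expected return 16.9≥16.0, volatility 14.8≤19.9).
S7: dominated by S1 (max drawdown 39≤45, expected return 13.2≥9.1, volatility 4.9≤13.5).
S8: not dominated (best expected return).
S9: dominated by S8 (max drawdown 8≤8, expected return 16.9≥9.3, volatility 14.8≤29.6).
S10: dominated by S8 (max drawdown 8≤23, expected return 16.9≥11.6, volatility 14.8≤16.4).
S11: dominated by S8 (max drawdown 8≤17, expected return 16.9≥13.9, volatility 14.8≤15.0).

S2, S3, S4, S5, S8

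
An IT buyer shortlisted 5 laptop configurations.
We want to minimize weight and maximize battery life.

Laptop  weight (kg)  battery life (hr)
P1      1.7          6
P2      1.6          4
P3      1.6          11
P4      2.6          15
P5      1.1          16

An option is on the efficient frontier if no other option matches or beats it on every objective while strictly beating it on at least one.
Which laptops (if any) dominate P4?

P5: weight 1.1≤2.6, battery life 16≥15 — dominates P4.
Others (P1, P2, P3) are each worse than P4 on at least one objective.

P5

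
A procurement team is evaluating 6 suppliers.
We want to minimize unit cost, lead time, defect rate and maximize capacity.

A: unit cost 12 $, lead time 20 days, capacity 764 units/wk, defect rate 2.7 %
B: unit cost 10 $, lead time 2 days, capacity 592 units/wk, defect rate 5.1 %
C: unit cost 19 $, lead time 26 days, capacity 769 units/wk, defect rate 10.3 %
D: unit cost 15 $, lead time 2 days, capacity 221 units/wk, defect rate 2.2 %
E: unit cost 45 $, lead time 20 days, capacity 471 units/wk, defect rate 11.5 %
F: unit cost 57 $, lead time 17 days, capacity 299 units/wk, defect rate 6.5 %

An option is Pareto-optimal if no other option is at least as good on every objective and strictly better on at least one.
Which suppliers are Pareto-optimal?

A: not dominated.
B: not dominated (best unit cost).
C: not dominated (best capacity).
D: not dominated (best defect rate).
E: dominated by A (unit cost 12≤45, lead time 20≤20, capacity 764≥471, defect rate 2.7≤11.5).
F: dominated by B (unit cost 10≤57, lead time 2≤17, capacity 592≥299, defect rate 5.1≤6.5).

A, B, C, D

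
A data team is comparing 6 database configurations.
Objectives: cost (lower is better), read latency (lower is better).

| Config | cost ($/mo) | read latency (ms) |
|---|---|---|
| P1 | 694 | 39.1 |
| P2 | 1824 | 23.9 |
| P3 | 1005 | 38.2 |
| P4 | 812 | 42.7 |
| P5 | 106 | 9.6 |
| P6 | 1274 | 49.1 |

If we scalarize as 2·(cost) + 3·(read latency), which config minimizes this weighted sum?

P5

P1: 2·694 + 3·39.1 = 1505.3
P2: 2·1824 + 3·23.9 = 3719.7
P3: 2·1005 + 3·38.2 = 2124.6
P4: 2·812 + 3·42.7 = 1752.1
P5: 2·106 + 3·9.6 = 240.8
P6: 2·1274 + 3·49.1 = 2695.3
Lowest: P5 at 240.8.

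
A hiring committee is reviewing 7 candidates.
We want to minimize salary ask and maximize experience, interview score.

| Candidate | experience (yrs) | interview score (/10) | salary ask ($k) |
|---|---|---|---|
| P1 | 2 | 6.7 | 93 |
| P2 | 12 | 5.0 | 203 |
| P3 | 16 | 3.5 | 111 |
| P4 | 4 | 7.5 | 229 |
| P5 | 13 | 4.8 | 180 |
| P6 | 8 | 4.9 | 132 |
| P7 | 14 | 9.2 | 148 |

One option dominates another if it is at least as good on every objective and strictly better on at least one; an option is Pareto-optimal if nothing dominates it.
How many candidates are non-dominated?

4

P1: not dominated (best salary ask).
P2: dominated by P7 (experience 14≥12, interview score 9.2≥5.0, salary ask 148≤203).
P3: not dominated (best experience).
P4: dominated by P7 (experience 14≥4, interview score 9.2≥7.5, salary ask 148≤229).
P5: dominated by P7 (experience 14≥13, interview score 9.2≥4.8, salary ask 148≤180).
P6: not dominated.
P7: not dominated (best interview score).
Pareto-optimal: P1, P3, P6, P7 → 4.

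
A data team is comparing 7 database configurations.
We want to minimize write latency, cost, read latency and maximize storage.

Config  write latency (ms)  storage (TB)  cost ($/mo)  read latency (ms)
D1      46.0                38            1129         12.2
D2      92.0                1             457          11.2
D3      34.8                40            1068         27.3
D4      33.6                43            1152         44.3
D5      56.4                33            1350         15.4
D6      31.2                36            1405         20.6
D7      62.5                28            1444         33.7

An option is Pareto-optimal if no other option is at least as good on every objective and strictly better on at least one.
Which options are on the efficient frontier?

D1, D2, D3, D4, D6

D1: not dominated.
D2: not dominated (best cost).
D3: not dominated.
D4: not dominated (best storage).
D5: dominated by D1 (write latency 46.0≤56.4, storage 38≥33, cost 1129≤1350, read latency 12.2≤15.4).
D6: not dominated (best write latency).
D7: dominated by D1 (write latency 46.0≤62.5, storage 38≥28, cost 1129≤1444, read latency 12.2≤33.7).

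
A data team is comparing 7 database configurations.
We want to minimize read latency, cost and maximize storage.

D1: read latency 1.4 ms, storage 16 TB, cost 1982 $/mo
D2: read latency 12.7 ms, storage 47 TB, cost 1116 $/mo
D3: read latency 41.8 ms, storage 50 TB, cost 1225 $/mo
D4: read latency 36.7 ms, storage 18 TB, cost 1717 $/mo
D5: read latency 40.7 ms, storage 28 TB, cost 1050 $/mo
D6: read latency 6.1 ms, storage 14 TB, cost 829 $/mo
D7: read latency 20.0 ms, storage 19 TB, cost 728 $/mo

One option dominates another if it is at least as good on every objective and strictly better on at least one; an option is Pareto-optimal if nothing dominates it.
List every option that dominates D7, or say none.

none

D1: worse on storage (16 vs 19).
D2: worse on cost (1116 vs 728).
D3: worse on read latency (41.8 vs 20.0).
D4: worse on read latency (36.7 vs 20.0).
D5: worse on read latency (40.7 vs 20.0).
D6: worse on storage (14 vs 19).
No option dominates D7.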